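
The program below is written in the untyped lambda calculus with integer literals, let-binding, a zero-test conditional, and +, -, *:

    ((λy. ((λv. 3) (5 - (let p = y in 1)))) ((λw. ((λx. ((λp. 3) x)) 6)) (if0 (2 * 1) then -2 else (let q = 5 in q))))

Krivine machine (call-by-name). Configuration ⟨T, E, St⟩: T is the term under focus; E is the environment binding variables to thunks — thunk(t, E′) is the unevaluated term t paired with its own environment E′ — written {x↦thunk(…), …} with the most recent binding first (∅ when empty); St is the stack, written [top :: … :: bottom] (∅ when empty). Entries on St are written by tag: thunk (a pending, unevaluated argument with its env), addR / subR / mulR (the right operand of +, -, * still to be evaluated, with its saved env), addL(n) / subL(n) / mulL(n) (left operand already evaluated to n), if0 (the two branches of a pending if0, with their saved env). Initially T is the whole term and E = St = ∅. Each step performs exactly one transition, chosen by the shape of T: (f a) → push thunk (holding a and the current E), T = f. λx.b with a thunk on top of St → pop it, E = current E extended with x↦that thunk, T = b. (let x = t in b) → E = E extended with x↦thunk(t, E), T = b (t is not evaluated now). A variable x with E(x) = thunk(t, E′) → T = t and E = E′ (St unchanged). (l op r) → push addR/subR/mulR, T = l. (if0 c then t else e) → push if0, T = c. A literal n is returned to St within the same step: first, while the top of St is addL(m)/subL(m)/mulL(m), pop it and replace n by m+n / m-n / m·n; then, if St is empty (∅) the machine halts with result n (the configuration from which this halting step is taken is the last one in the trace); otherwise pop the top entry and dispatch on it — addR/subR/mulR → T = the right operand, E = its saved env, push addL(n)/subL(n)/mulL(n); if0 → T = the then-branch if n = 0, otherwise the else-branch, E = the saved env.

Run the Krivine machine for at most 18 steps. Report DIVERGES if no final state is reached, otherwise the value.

[0] [T=((λy. ((λv. 3) (5 - (let p = y in 1)))) ((λw. ((λx. ((λp. 3) x)) 6)) (if0 (2 * 1) then -2 else (let q = 5 in q)))) | E=∅ | St=∅]
[1] [T=(λy. ((λv. 3) (5 - (let p = y in 1)))) | E=∅ | St=[thunk]]
[2] [T=((λv. 3) (5 - (let p = y in 1))) | E={y↦thunk(((λw. ((λx. ((λp. 3) x)) 6)) (if0 (2 * 1) then -2 else (let q = 5 in q))), ∅)} | St=∅]
[3] [T=(λv. 3) | E={y↦thunk(((λw. ((λx. ((λp. 3) x)) 6)) (if0 (2 * 1) then -2 else (let q = 5 in q))), ∅)} | St=[thunk]]
[4] [T=3 | E={v↦thunk((5 - (let p = y in 1)), {y↦thunk(((λw. ((λx. ((λp. 3) x)) 6)) (if0 (2 * 1) then -2 else (let q = 5 in q))), ∅)}), y↦thunk(((λw. ((λx. ((λp. 3) x)) 6)) (if0 (2 * 1) then -2 else (let q = 5 in q))), ∅)} | St=∅]
→ final value 3

Answer: 3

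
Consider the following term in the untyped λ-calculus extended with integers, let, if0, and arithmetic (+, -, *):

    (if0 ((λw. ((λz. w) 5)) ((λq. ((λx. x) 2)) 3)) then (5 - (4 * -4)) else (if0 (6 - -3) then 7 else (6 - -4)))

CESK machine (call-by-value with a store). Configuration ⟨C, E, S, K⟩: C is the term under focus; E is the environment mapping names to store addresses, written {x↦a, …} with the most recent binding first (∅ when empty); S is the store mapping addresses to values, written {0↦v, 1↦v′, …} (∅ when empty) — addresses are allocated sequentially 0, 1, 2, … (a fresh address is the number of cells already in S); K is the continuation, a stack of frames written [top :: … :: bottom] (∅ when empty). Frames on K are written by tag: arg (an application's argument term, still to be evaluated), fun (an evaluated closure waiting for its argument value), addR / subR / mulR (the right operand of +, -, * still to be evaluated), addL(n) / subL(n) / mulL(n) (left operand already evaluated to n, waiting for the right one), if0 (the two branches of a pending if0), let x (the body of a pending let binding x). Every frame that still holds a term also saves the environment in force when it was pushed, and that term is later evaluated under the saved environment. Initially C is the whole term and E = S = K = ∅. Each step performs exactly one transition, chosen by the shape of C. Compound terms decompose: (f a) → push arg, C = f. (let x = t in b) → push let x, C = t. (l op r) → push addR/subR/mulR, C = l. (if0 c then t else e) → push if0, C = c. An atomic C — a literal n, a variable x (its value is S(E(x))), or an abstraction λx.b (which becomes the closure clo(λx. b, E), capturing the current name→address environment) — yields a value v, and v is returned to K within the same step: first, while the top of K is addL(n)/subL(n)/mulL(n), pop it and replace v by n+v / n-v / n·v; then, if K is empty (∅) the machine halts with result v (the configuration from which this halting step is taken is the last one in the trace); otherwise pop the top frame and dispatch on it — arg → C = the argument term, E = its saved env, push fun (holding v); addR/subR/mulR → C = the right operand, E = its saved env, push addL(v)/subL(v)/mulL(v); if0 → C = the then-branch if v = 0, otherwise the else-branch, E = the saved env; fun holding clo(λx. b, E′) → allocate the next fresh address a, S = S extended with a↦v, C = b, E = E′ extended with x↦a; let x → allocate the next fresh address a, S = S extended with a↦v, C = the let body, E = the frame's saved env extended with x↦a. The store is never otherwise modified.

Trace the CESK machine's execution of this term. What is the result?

Answer: 10

Machine steps:
[0] <C=(if0 ((λw. ((λz. w) 5)) ((λq. ((λx. x) 2)) 3)) then (5 - (4 * -4)) else (if0 (6 - -3) then 7 else (6 - -4))), E=∅, S=∅, K=∅>
[1] <C=((λw. ((λz. w) 5)) ((λq. ((λx. x) 2)) 3)), E=∅, S=∅, K=[if0]>
[2] <C=(λw. ((λz. w) 5)), E=∅, S=∅, K=[arg :: if0]>
[3] <C=((λq. ((λx. x) 2)) 3), E=∅, S=∅, K=[fun :: if0]>
[4] <C=(λq. ((λx. x) 2)), E=∅, S=∅, K=[arg :: fun :: if0]>
[5] <C=3, E=∅, S=∅, K=[fun :: fun :: if0]>
[6] <C=((λx. x) 2), E={q↦0}, S={0↦3}, K=[fun :: if0]>
[7] <C=(λx. x), E={q↦0}, S={0↦3}, K=[arg :: fun :: if0]>
[8] <C=2, E={q↦0}, S={0↦3}, K=[fun :: fun :: if0]>
[9] <C=x, E={x↦1, q↦0}, S={0↦3, 1↦2}, K=[fun :: if0]>
[10] <C=((λz. w) 5), E={w↦2}, S={0↦3, 1↦2, 2↦2}, K=[if0]>
[11] <C=(λz. w), E={w↦2}, S={0↦3, 1↦2, 2↦2}, K=[arg :: if0]>
[12] <C=5, E={w↦2}, S={0↦3, 1↦2, 2↦2}, K=[fun :: if0]>
[13] <C=w, E={z↦3, w↦2}, S={0↦3, 1↦2, 2↦2, 3↦5}, K=[if0]>
[14] <C=(if0 (6 - -3) then 7 else (6 - -4)), E=∅, S={0↦3, 1↦2, 2↦2, 3↦5}, K=∅>
[15] <C=(6 - -3), E=∅, S={0↦3, 1↦2, 2↦2, 3↦5}, K=[if0]>
[16] <C=6, E=∅, S={0↦3, 1↦2, 2↦2, 3↦5}, K=[subR :: if0]>
[17] <C=-3, E=∅, S={0↦3, 1↦2, 2↦2, 3↦5}, K=[subL(6) :: if0]>
[18] <C=(6 - -4), E=∅, S={0↦3, 1↦2, 2↦2, 3↦5}, K=∅>
[19] <C=6, E=∅, S={0↦3, 1↦2, 2↦2, 3↦5}, K=[subR]>
[20] <C=-4, E=∅, S={0↦3, 1↦2, 2↦2, 3↦5}, K=[subL(6)]>
→ final value 10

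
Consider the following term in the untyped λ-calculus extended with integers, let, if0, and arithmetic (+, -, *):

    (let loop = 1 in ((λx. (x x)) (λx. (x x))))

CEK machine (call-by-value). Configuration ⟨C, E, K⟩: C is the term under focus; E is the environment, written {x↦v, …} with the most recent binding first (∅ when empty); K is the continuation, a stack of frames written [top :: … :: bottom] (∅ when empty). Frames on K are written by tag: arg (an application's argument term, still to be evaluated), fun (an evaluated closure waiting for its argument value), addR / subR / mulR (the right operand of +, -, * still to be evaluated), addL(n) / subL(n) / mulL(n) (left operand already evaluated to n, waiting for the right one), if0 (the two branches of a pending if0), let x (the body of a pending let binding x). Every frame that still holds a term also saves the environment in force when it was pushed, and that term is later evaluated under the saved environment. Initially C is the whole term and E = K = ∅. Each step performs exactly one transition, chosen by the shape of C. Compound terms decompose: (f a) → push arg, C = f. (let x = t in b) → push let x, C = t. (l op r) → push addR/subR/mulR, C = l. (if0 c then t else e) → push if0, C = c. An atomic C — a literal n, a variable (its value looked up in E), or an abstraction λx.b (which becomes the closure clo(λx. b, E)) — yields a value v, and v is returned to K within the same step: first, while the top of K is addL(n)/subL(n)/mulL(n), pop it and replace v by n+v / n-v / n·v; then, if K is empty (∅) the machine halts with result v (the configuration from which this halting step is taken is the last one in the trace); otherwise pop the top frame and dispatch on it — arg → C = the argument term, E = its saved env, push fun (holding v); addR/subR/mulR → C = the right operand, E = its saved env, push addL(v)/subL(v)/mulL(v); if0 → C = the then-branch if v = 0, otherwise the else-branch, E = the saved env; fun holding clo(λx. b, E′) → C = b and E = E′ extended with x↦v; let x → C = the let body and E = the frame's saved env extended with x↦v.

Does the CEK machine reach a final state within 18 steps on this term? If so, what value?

Answer: DIVERGES (no final state within 18 steps)

Execution trace:
[0] [C=(let loop = 1 in ((λx. (x x)) (λx. (x x)))) | E=∅ | K=∅]
[1] [C=1 | E=∅ | K=[let loop]]
[2] [C=((λx. (x x)) (λx. (x x))) | E={loop↦1} | K=∅]
[3] [C=(λx. (x x)) | E={loop↦1} | K=[arg]]
[4] [C=(λx. (x x)) | E={loop↦1} | K=[fun]]
[5] [C=(x x) | E={x↦clo(λx. (x x), {loop↦1}), loop↦1} | K=∅]
[6] [C=x | E={x↦clo(λx. (x x), {loop↦1}), loop↦1} | K=[arg]]
[7] [C=x | E={x↦clo(λx. (x x), {loop↦1}), loop↦1} | K=[fun]]
… configuration repeats with period 3 (steps 5–7 recur indefinitely) …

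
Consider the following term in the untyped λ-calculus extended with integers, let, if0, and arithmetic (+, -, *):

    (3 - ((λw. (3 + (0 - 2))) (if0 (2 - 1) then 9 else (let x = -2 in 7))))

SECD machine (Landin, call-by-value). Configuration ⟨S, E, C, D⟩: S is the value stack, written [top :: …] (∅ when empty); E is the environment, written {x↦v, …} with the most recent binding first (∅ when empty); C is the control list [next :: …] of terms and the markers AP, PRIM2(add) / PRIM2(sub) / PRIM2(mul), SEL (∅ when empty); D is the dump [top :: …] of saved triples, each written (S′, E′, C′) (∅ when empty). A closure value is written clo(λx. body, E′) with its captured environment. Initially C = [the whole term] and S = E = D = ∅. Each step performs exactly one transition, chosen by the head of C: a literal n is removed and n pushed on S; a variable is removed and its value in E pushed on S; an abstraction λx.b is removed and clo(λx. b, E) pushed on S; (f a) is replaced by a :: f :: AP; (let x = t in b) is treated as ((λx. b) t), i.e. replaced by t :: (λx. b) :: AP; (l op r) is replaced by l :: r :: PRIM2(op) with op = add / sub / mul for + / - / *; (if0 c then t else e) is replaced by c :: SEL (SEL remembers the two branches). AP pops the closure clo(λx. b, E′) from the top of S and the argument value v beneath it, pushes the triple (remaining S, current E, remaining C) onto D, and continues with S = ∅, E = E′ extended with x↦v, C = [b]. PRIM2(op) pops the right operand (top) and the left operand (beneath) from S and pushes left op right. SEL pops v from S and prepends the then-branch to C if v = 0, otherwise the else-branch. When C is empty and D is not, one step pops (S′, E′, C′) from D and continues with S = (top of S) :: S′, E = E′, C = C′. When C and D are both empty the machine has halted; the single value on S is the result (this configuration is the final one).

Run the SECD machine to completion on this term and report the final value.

step 0: <S=∅, E=∅, C=[(3 - ((λw. (3 + (0 - 2))) (if0 (2 - 1) then 9 else (let x = -2 in 7))))], D=∅>
step 1: <S=∅, E=∅, C=[3 :: ((λw. (3 + (0 - 2))) (if0 (2 - 1) then 9 else (let x = -2 in 7))) :: PRIM2(sub)], D=∅>
step 2: <S=[3], E=∅, C=[((λw. (3 + (0 - 2))) (if0 (2 - 1) then 9 else (let x = -2 in 7))) :: PRIM2(sub)], D=∅>
step 3: <S=[3], E=∅, C=[(if0 (2 - 1) then 9 else (let x = -2 in 7)) :: (λw. (3 + (0 - 2))) :: AP :: PRIM2(sub)], D=∅>
step 4: <S=[3], E=∅, C=[(2 - 1) :: SEL :: (λw. (3 + (0 - 2))) :: AP :: PRIM2(sub)], D=∅>
step 5: <S=[3], E=∅, C=[2 :: 1 :: PRIM2(sub) :: SEL :: (λw. (3 + (0 - 2))) :: AP :: PRIM2(sub)], D=∅>
step 6: <S=[2 :: 3], E=∅, C=[1 :: PRIM2(sub) :: SEL :: (λw. (3 + (0 - 2))) :: AP :: PRIM2(sub)], D=∅>
step 7: <S=[1 :: 2 :: 3], E=∅, C=[PRIM2(sub) :: SEL :: (λw. (3 + (0 - 2))) :: AP :: PRIM2(sub)], D=∅>
step 8: <S=[1 :: 3], E=∅, C=[SEL :: (λw. (3 + (0 - 2))) :: AP :: PRIM2(sub)], D=∅>
step 9: <S=[3], E=∅, C=[(let x = -2 in 7) :: (λw. (3 + (0 - 2))) :: AP :: PRIM2(sub)], D=∅>
step 10: <S=[3], E=∅, C=[-2 :: (λx. 7) :: AP :: (λw. (3 + (0 - 2))) :: AP :: PRIM2(sub)], D=∅>
step 11: <S=[-2 :: 3], E=∅, C=[(λx. 7) :: AP :: (λw. (3 + (0 - 2))) :: AP :: PRIM2(sub)], D=∅>
step 12: <S=[clo(λx. 7, ∅) :: -2 :: 3], E=∅, C=[AP :: (λw. (3 + (0 - 2))) :: AP :: PRIM2(sub)], D=∅>
step 13: <S=∅, E={x↦-2}, C=[7], D=[([3], ∅, [(λw. (3 + (0 - 2))) :: AP :: PRIM2(sub)])]>
step 14: <S=[7], E={x↦-2}, C=∅, D=[([3], ∅, [(λw. (3 + (0 - 2))) :: AP :: PRIM2(sub)])]>
step 15: <S=[7 :: 3], E=∅, C=[(λw. (3 + (0 - 2))) :: AP :: PRIM2(sub)], D=∅>
step 16: <S=[clo(λw. (3 + (0 - 2)), ∅) :: 7 :: 3], E=∅, C=[AP :: PRIM2(sub)], D=∅>
step 17: <S=∅, E={w↦7}, C=[(3 + (0 - 2))], D=[([3], ∅, [PRIM2(sub)])]>
step 18: <S=∅, E={w↦7}, C=[3 :: (0 - 2) :: PRIM2(add)], D=[([3], ∅, [PRIM2(sub)])]>
step 19: <S=[3], E={w↦7}, C=[(0 - 2) :: PRIM2(add)], D=[([3], ∅, [PRIM2(sub)])]>
step 20: <S=[3], E={w↦7}, C=[0 :: 2 :: PRIM2(sub) :: PRIM2(add)], D=[([3], ∅, [PRIM2(sub)])]>
step 21: <S=[0 :: 3], E={w↦7}, C=[2 :: PRIM2(sub) :: PRIM2(add)], D=[([3], ∅, [PRIM2(sub)])]>
step 22: <S=[2 :: 0 :: 3], E={w↦7}, C=[PRIM2(sub) :: PRIM2(add)], D=[([3], ∅, [PRIM2(sub)])]>
step 23: <S=[-2 :: 3], E={w↦7}, C=[PRIM2(add)], D=[([3], ∅, [PRIM2(sub)])]>
step 24: <S=[1], E={w↦7}, C=∅, D=[([3], ∅, [PRIM2(sub)])]>
step 25: <S=[1 :: 3], E=∅, C=[PRIM2(sub)], D=∅>
step 26: <S=[2], E=∅, C=∅, D=∅>
→ final value 2

Answer: 2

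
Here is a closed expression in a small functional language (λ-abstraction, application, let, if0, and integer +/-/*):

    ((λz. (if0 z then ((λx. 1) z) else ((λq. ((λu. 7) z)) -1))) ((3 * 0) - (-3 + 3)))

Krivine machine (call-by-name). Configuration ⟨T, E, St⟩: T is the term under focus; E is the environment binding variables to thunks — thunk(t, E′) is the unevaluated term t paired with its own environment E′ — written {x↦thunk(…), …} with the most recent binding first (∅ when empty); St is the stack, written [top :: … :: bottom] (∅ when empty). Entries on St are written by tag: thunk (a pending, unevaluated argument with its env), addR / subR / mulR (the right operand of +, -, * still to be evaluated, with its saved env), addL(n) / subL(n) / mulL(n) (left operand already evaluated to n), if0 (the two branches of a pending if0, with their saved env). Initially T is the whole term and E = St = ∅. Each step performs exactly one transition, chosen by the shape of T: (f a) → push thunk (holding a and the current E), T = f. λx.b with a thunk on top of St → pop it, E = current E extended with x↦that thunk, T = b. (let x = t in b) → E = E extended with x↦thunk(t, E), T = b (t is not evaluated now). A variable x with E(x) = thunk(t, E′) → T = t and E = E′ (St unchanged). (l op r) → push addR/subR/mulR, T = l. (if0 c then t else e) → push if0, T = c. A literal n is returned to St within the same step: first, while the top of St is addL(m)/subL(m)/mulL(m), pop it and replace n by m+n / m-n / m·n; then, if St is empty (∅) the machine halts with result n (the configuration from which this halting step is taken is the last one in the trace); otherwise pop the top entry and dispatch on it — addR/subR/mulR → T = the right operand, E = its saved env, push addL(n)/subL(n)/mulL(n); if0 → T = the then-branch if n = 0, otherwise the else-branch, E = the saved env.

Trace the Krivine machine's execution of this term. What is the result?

Answer: 1

Execution trace:
t=0: [T=((λz. (if0 z then ((λx. 1) z) else ((λq. ((λu. 7) z)) -1))) ((3 * 0) - (-3 + 3))) | E=∅ | St=∅]
t=1: [T=(λz. (if0 z then ((λx. 1) z) else ((λq. ((λu. 7) z)) -1))) | E=∅ | St=[thunk]]
t=2: [T=(if0 z then ((λx. 1) z) else ((λq. ((λu. 7) z)) -1)) | E={z↦thunk(((3 * 0) - (-3 + 3)), ∅)} | St=∅]
t=3: [T=z | E={z↦thunk(((3 * 0) - (-3 + 3)), ∅)} | St=[if0]]
t=4: [T=((3 * 0) - (-3 + 3)) | E=∅ | St=[if0]]
t=5: [T=(3 * 0) | E=∅ | St=[subR :: if0]]
t=6: [T=3 | E=∅ | St=[mulR :: subR :: if0]]
t=7: [T=0 | E=∅ | St=[mulL(3) :: subR :: if0]]
t=8: [T=(-3 + 3) | E=∅ | St=[subL(0) :: if0]]
t=9: [T=-3 | E=∅ | St=[addR :: subL(0) :: if0]]
t=10: [T=3 | E=∅ | St=[addL(-3) :: subL(0) :: if0]]
t=11: [T=((λx. 1) z) | E={z↦thunk(((3 * 0) - (-3 + 3)), ∅)} | St=∅]
t=12: [T=(λx. 1) | E={z↦thunk(((3 * 0) - (-3 + 3)), ∅)} | St=[thunk]]
t=13: [T=1 | E={x↦thunk(z, {z↦thunk(((3 * 0) - (-3 + 3)), ∅)}), z↦thunk(((3 * 0) - (-3 + 3)), ∅)} | St=∅]
→ final value 1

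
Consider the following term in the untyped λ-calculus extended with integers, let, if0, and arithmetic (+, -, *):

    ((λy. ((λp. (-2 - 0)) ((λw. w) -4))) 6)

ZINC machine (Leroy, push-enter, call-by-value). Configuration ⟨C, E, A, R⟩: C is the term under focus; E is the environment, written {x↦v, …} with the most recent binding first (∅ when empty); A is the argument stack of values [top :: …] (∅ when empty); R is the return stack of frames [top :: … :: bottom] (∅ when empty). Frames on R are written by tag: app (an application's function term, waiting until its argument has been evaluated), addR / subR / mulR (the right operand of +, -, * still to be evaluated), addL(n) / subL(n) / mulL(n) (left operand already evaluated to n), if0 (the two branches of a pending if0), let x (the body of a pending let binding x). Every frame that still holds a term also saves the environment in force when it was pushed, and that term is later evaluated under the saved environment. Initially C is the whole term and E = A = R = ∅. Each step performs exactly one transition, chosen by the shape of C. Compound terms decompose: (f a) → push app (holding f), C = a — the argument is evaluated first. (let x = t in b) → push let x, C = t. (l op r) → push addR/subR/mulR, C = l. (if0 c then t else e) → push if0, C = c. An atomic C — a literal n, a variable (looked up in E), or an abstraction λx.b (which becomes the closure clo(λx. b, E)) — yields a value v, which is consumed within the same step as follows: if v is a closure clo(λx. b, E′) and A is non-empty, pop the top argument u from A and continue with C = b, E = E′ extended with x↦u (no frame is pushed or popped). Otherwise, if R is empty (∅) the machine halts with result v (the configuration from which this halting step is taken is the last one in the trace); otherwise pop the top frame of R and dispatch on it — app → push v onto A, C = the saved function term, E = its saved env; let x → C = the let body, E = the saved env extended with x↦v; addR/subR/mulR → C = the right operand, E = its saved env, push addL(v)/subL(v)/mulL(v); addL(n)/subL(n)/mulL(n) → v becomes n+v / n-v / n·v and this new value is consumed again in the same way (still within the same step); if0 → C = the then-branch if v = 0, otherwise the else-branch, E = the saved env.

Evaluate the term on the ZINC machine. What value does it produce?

t=0: ⟨C=((λy. ((λp. (-2 - 0)) ((λw. w) -4))) 6); E=∅; A=∅; R=∅⟩
t=1: ⟨C=6; E=∅; A=∅; R=[app]⟩
t=2: ⟨C=(λy. ((λp. (-2 - 0)) ((λw. w) -4))); E=∅; A=[6]; R=∅⟩
t=3: ⟨C=((λp. (-2 - 0)) ((λw. w) -4)); E={y↦6}; A=∅; R=∅⟩
t=4: ⟨C=((λw. w) -4); E={y↦6}; A=∅; R=[app]⟩
t=5: ⟨C=-4; E={y↦6}; A=∅; R=[app :: app]⟩
t=6: ⟨C=(λw. w); E={y↦6}; A=[-4]; R=[app]⟩
t=7: ⟨C=w; E={w↦-4, y↦6}; A=∅; R=[app]⟩
t=8: ⟨C=(λp. (-2 - 0)); E={y↦6}; A=[-4]; R=∅⟩
t=9: ⟨C=(-2 - 0); E={p↦-4, y↦6}; A=∅; R=∅⟩
t=10: ⟨C=-2; E={p↦-4, y↦6}; A=∅; R=[subR]⟩
t=11: ⟨C=0; E={p↦-4, y↦6}; A=∅; R=[subL(-2)]⟩
→ final value -2

Answer: -2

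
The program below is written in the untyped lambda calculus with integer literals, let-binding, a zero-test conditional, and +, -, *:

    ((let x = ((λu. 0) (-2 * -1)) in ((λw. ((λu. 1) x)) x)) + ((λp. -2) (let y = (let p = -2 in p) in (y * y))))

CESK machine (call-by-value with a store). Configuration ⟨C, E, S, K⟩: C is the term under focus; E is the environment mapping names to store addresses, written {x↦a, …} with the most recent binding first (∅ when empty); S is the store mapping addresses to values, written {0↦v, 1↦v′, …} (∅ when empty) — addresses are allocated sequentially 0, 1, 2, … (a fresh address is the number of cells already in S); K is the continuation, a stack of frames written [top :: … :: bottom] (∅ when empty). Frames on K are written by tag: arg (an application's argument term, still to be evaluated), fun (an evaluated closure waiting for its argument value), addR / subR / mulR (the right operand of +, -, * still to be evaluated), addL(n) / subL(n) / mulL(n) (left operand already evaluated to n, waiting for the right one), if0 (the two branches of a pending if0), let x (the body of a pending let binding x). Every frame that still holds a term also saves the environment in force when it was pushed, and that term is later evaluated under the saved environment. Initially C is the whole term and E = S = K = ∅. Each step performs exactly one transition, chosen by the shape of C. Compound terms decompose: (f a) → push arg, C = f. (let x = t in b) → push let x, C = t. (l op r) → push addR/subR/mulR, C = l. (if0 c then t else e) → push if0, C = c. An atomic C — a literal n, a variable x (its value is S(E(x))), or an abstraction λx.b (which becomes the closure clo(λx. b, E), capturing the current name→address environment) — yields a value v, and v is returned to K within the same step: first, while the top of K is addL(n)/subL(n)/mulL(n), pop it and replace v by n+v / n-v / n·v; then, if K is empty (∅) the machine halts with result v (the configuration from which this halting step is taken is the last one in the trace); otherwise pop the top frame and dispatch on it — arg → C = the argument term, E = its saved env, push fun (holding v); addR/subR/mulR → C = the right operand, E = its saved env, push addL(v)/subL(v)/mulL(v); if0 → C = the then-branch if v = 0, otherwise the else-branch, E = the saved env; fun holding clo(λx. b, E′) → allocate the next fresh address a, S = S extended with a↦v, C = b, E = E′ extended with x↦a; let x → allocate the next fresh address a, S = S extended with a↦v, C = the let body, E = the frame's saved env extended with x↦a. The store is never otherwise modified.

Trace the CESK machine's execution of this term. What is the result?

0. ⟨C=((let x = ((λu. 0) (-2 * -1)) in ((λw. ((λu. 1) x)) x)) + ((λp. -2) (let y = (let p = -2 in p) in (y * y)))); E=∅; S=∅; K=∅⟩
1. ⟨C=(let x = ((λu. 0) (-2 * -1)) in ((λw. ((λu. 1) x)) x)); E=∅; S=∅; K=[addR]⟩
2. ⟨C=((λu. 0) (-2 * -1)); E=∅; S=∅; K=[let x :: addR]⟩
3. ⟨C=(λu. 0); E=∅; S=∅; K=[arg :: let x :: addR]⟩
4. ⟨C=(-2 * -1); E=∅; S=∅; K=[fun :: let x :: addR]⟩
5. ⟨C=-2; E=∅; S=∅; K=[mulR :: fun :: let x :: addR]⟩
6. ⟨C=-1; E=∅; S=∅; K=[mulL(-2) :: fun :: let x :: addR]⟩
7. ⟨C=0; E={u↦0}; S={0↦2}; K=[let x :: addR]⟩
8. ⟨C=((λw. ((λu. 1) x)) x); E={x↦1}; S={0↦2, 1↦0}; K=[addR]⟩
9. ⟨C=(λw. ((λu. 1) x)); E={x↦1}; S={0↦2, 1↦0}; K=[arg :: addR]⟩
10. ⟨C=x; E={x↦1}; S={0↦2, 1↦0}; K=[fun :: addR]⟩
11. ⟨C=((λu. 1) x); E={w↦2, x↦1}; S={0↦2, 1↦0, 2↦0}; K=[addR]⟩
12. ⟨C=(λu. 1); E={w↦2, x↦1}; S={0↦2, 1↦0, 2↦0}; K=[arg :: addR]⟩
13. ⟨C=x; E={w↦2, x↦1}; S={0↦2, 1↦0, 2↦0}; K=[fun :: addR]⟩
14. ⟨C=1; E={u↦3, w↦2, x↦1}; S={0↦2, 1↦0, 2↦0, 3↦0}; K=[addR]⟩
15. ⟨C=((λp. -2) (let y = (let p = -2 in p) in (y * y))); E=∅; S={0↦2, 1↦0, 2↦0, 3↦0}; K=[addL(1)]⟩
16. ⟨C=(λp. -2); E=∅; S={0↦2, 1↦0, 2↦0, 3↦0}; K=[arg :: addL(1)]⟩
17. ⟨C=(let y = (let p = -2 in p) in (y * y)); E=∅; S={0↦2, 1↦0, 2↦0, 3↦0}; K=[fun :: addL(1)]⟩
18. ⟨C=(let p = -2 in p); E=∅; S={0↦2, 1↦0, 2↦0, 3↦0}; K=[let y :: fun :: addL(1)]⟩
19. ⟨C=-2; E=∅; S={0↦2, 1↦0, 2↦0, 3↦0}; K=[let p :: let y :: fun :: addL(1)]⟩
20. ⟨C=p; E={p↦4}; S={0↦2, 1↦0, 2↦0, 3↦0, 4↦-2}; K=[let y :: fun :: addL(1)]⟩
21. ⟨C=(y * y); E={y↦5}; S={0↦2, 1↦0, 2↦0, 3↦0, 4↦-2, 5↦-2}; K=[fun :: addL(1)]⟩
22. ⟨C=y; E={y↦5}; S={0↦2, 1↦0, 2↦0, 3↦0, 4↦-2, 5↦-2}; K=[mulR :: fun :: addL(1)]⟩
23. ⟨C=y; E={y↦5}; S={0↦2, 1↦0, 2↦0, 3↦0, 4↦-2, 5↦-2}; K=[mulL(-2) :: fun :: addL(1)]⟩
24. ⟨C=-2; E={p↦6}; S={0↦2, 1↦0, 2↦0, 3↦0, 4↦-2, 5↦-2, 6↦4}; K=[addL(1)]⟩
→ final value -1

Answer: -1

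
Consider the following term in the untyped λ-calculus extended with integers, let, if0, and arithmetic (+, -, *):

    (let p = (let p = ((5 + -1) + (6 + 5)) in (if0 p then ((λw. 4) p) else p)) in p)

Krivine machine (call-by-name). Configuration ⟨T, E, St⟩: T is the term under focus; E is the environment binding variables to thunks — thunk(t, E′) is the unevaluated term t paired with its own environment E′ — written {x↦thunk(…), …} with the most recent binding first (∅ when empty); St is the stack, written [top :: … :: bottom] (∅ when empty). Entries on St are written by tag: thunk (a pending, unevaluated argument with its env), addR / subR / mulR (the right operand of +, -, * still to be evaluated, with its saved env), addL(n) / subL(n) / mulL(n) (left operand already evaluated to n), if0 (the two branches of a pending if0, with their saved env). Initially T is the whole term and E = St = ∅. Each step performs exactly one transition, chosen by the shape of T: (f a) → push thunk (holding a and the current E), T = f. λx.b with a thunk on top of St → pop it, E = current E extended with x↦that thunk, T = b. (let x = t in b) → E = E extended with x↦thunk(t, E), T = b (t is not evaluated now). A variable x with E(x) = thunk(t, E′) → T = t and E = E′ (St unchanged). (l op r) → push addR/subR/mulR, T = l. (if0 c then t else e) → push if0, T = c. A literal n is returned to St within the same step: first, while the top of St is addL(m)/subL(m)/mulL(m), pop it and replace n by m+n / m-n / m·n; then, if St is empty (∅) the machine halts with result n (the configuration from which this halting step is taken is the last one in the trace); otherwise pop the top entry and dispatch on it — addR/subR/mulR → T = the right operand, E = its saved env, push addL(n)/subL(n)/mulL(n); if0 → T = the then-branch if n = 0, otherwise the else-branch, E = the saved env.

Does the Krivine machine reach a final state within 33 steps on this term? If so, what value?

Answer: 15

Execution trace:
step 0: [T=(let p = (let p = ((5 + -1) + (6 + 5)) in (if0 p then ((λw. 4) p) else p)) in p) | E=∅ | St=∅]
step 1: [T=p | E={p↦thunk((let p = ((5 + -1) + (6 + 5)) in (if0 p then ((λw. 4) p) else p)), ∅)} | St=∅]
step 2: [T=(let p = ((5 + -1) + (6 + 5)) in (if0 p then ((λw. 4) p) else p)) | E=∅ | St=∅]
step 3: [T=(if0 p then ((λw. 4) p) else p) | E={p↦thunk(((5 + -1) + (6 + 5)), ∅)} | St=∅]
step 4: [T=p | E={p↦thunk(((5 + -1) + (6 + 5)), ∅)} | St=[if0]]
step 5: [T=((5 + -1) + (6 + 5)) | E=∅ | St=[if0]]
step 6: [T=(5 + -1) | E=∅ | St=[addR :: if0]]
step 7: [T=5 | E=∅ | St=[addR :: addR :: if0]]
step 8: [T=-1 | E=∅ | St=[addL(5) :: addR :: if0]]
step 9: [T=(6 + 5) | E=∅ | St=[addL(4) :: if0]]
step 10: [T=6 | E=∅ | St=[addR :: addL(4) :: if0]]
step 11: [T=5 | E=∅ | St=[addL(6) :: addL(4) :: if0]]
step 12: [T=p | E={p↦thunk(((5 + -1) + (6 + 5)), ∅)} | St=∅]
step 13: [T=((5 + -1) + (6 + 5)) | E=∅ | St=∅]
step 14: [T=(5 + -1) | E=∅ | St=[addR]]
step 15: [T=5 | E=∅ | St=[addR :: addR]]
step 16: [T=-1 | E=∅ | St=[addL(5) :: addR]]
step 17: [T=(6 + 5) | E=∅ | St=[addL(4)]]
step 18: [T=6 | E=∅ | St=[addR :: addL(4)]]
step 19: [T=5 | E=∅ | St=[addL(6) :: addL(4)]]
→ final value 15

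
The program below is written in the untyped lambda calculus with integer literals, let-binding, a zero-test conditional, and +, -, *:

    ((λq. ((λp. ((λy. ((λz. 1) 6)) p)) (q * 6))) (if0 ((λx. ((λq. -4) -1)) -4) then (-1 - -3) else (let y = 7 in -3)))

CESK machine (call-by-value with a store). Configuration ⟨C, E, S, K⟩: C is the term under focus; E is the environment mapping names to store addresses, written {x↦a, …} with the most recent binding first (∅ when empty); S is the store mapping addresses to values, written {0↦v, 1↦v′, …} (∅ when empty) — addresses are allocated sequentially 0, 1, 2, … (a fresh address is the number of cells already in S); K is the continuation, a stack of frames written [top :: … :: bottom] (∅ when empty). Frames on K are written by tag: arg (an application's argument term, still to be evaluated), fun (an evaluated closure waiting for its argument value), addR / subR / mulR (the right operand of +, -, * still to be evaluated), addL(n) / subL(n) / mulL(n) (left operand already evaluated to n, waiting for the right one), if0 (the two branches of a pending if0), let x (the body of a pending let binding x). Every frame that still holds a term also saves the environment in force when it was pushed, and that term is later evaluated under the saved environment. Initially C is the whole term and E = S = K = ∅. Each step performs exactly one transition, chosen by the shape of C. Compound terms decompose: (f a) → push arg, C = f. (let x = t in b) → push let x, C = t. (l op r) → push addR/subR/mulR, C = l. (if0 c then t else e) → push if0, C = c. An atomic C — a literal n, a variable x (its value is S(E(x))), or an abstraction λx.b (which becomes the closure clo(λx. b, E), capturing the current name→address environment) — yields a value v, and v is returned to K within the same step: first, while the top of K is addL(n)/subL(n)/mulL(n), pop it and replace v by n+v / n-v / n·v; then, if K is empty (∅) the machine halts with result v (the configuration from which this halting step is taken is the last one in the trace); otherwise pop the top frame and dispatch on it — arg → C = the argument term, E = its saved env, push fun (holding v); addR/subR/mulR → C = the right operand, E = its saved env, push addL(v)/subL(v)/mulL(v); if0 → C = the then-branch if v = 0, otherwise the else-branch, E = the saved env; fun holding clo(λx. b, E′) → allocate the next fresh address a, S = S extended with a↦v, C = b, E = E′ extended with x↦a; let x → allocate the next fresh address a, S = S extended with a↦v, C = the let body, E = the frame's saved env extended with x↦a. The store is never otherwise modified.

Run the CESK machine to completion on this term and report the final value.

t=0: ⟨C=((λq. ((λp. ((λy. ((λz. 1) 6)) p)) (q * 6))) (if0 ((λx. ((λq. -4) -1)) -4) then (-1 - -3) else (let y = 7 in -3))); E=∅; S=∅; K=∅⟩
t=1: ⟨C=(λq. ((λp. ((λy. ((λz. 1) 6)) p)) (q * 6))); E=∅; S=∅; K=[arg]⟩
t=2: ⟨C=(if0 ((λx. ((λq. -4) -1)) -4) then (-1 - -3) else (let y = 7 in -3)); E=∅; S=∅; K=[fun]⟩
t=3: ⟨C=((λx. ((λq. -4) -1)) -4); E=∅; S=∅; K=[if0 :: fun]⟩
t=4: ⟨C=(λx. ((λq. -4) -1)); E=∅; S=∅; K=[arg :: if0 :: fun]⟩
t=5: ⟨C=-4; E=∅; S=∅; K=[fun :: if0 :: fun]⟩
t=6: ⟨C=((λq. -4) -1); E={x↦0}; S={0↦-4}; K=[if0 :: fun]⟩
t=7: ⟨C=(λq. -4); E={x↦0}; S={0↦-4}; K=[arg :: if0 :: fun]⟩
t=8: ⟨C=-1; E={x↦0}; S={0↦-4}; K=[fun :: if0 :: fun]⟩
t=9: ⟨C=-4; E={q↦1, x↦0}; S={0↦-4, 1↦-1}; K=[if0 :: fun]⟩
t=10: ⟨C=(let y = 7 in -3); E=∅; S={0↦-4, 1↦-1}; K=[fun]⟩
t=11: ⟨C=7; E=∅; S={0↦-4, 1↦-1}; K=[let y :: fun]⟩
t=12: ⟨C=-3; E={y↦2}; S={0↦-4, 1↦-1, 2↦7}; K=[fun]⟩
t=13: ⟨C=((λp. ((λy. ((λz. 1) 6)) p)) (q * 6)); E={q↦3}; S={0↦-4, 1↦-1, 2↦7, 3↦-3}; K=∅⟩
t=14: ⟨C=(λp. ((λy. ((λz. 1) 6)) p)); E={q↦3}; S={0↦-4, 1↦-1, 2↦7, 3↦-3}; K=[arg]⟩
t=15: ⟨C=(q * 6); E={q↦3}; S={0↦-4, 1↦-1, 2↦7, 3↦-3}; K=[fun]⟩
t=16: ⟨C=q; E={q↦3}; S={0↦-4, 1↦-1, 2↦7, 3↦-3}; K=[mulR :: fun]⟩
t=17: ⟨C=6; E={q↦3}; S={0↦-4, 1↦-1, 2↦7, 3↦-3}; K=[mulL(-3) :: fun]⟩
t=18: ⟨C=((λy. ((λz. 1) 6)) p); E={p↦4, q↦3}; S={0↦-4, 1↦-1, 2↦7, 3↦-3, 4↦-18}; K=∅⟩
t=19: ⟨C=(λy. ((λz. 1) 6)); E={p↦4, q↦3}; S={0↦-4, 1↦-1, 2↦7, 3↦-3, 4↦-18}; K=[arg]⟩
t=20: ⟨C=p; E={p↦4, q↦3}; S={0↦-4, 1↦-1, 2↦7, 3↦-3, 4↦-18}; K=[fun]⟩
t=21: ⟨C=((λz. 1) 6); E={y↦5, p↦4, q↦3}; S={0↦-4, 1↦-1, 2↦7, 3↦-3, 4↦-18, 5↦-18}; K=∅⟩
t=22: ⟨C=(λz. 1); E={y↦5, p↦4, q↦3}; S={0↦-4, 1↦-1, 2↦7, 3↦-3, 4↦-18, 5↦-18}; K=[arg]⟩
t=23: ⟨C=6; E={y↦5, p↦4, q↦3}; S={0↦-4, 1↦-1, 2↦7, 3↦-3, 4↦-18, 5↦-18}; K=[fun]⟩
t=24: ⟨C=1; E={z↦6, y↦5, p↦4, q↦3}; S={0↦-4, 1↦-1, 2↦7, 3↦-3, 4↦-18, 5↦-18, 6↦6}; K=∅⟩
→ final value 1

Answer: 1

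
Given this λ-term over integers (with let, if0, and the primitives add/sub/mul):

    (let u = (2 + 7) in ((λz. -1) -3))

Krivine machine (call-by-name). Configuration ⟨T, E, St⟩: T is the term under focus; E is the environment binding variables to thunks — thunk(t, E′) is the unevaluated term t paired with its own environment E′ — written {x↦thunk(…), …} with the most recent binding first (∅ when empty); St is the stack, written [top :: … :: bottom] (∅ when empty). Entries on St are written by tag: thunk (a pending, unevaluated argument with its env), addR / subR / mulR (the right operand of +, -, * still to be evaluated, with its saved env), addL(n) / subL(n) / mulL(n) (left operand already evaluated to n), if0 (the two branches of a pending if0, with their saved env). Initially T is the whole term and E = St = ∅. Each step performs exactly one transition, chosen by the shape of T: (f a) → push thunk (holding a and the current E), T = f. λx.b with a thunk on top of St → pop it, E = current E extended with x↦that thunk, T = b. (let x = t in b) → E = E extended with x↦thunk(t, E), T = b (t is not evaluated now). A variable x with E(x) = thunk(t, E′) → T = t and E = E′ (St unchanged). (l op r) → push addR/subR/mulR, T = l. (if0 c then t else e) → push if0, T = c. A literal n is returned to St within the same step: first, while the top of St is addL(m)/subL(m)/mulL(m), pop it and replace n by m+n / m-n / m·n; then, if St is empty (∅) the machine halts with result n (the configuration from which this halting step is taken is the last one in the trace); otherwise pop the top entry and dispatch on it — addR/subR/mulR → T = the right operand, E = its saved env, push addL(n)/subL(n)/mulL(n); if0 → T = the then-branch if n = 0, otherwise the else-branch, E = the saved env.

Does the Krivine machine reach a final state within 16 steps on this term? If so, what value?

Answer: -1

Derivation:
[0] ⟨T=(let u = (2 + 7) in ((λz. -1) -3)); E=∅; St=∅⟩
[1] ⟨T=((λz. -1) -3); E={u↦thunk((2 + 7), ∅)}; St=∅⟩
[2] ⟨T=(λz. -1); E={u↦thunk((2 + 7), ∅)}; St=[thunk]⟩
[3] ⟨T=-1; E={z↦thunk(-3, {u↦thunk((2 + 7), ∅)}), u↦thunk((2 + 7), ∅)}; St=∅⟩
→ final value -1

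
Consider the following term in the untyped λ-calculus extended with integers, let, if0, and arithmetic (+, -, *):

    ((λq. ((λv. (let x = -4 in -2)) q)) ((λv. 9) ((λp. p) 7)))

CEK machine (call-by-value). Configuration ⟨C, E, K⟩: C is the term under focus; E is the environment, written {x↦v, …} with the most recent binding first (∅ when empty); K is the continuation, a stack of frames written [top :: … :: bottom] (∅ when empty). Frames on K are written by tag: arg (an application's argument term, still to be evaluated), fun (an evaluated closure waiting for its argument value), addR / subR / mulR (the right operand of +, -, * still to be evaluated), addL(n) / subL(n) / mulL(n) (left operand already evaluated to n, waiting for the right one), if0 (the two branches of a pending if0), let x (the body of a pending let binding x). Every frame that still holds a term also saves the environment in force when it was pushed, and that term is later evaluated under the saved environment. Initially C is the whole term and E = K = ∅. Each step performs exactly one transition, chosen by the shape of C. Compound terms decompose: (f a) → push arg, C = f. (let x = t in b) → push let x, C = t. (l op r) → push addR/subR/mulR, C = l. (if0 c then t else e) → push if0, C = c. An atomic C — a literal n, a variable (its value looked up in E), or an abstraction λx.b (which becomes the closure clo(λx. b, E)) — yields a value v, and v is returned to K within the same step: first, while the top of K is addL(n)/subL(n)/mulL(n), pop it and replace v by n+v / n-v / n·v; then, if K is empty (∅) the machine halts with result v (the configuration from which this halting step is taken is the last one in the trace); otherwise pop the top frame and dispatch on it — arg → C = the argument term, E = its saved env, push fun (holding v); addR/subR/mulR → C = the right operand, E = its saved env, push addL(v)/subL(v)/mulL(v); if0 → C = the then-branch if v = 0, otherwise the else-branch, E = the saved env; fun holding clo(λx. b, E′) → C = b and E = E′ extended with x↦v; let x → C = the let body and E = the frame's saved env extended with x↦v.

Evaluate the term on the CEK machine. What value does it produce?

Answer: -2

Machine steps:
0. ⟨C=((λq. ((λv. (let x = -4 in -2)) q)) ((λv. 9) ((λp. p) 7))); E=∅; K=∅⟩
1. ⟨C=(λq. ((λv. (let x = -4 in -2)) q)); E=∅; K=[arg]⟩
2. ⟨C=((λv. 9) ((λp. p) 7)); E=∅; K=[fun]⟩
3. ⟨C=(λv. 9); E=∅; K=[arg :: fun]⟩
4. ⟨C=((λp. p) 7); E=∅; K=[fun :: fun]⟩
5. ⟨C=(λp. p); E=∅; K=[arg :: fun :: fun]⟩
6. ⟨C=7; E=∅; K=[fun :: fun :: fun]⟩
7. ⟨C=p; E={p↦7}; K=[fun :: fun]⟩
8. ⟨C=9; E={v↦7}; K=[fun]⟩
9. ⟨C=((λv. (let x = -4 in -2)) q); E={q↦9}; K=∅⟩
10. ⟨C=(λv. (let x = -4 in -2)); E={q↦9}; K=[arg]⟩
11. ⟨C=q; E={q↦9}; K=[fun]⟩
12. ⟨C=(let x = -4 in -2); E={v↦9, q↦9}; K=∅⟩
13. ⟨C=-4; E={v↦9, q↦9}; K=[let x]⟩
14. ⟨C=-2; E={x↦-4, v↦9, q↦9}; K=∅⟩
→ final value -2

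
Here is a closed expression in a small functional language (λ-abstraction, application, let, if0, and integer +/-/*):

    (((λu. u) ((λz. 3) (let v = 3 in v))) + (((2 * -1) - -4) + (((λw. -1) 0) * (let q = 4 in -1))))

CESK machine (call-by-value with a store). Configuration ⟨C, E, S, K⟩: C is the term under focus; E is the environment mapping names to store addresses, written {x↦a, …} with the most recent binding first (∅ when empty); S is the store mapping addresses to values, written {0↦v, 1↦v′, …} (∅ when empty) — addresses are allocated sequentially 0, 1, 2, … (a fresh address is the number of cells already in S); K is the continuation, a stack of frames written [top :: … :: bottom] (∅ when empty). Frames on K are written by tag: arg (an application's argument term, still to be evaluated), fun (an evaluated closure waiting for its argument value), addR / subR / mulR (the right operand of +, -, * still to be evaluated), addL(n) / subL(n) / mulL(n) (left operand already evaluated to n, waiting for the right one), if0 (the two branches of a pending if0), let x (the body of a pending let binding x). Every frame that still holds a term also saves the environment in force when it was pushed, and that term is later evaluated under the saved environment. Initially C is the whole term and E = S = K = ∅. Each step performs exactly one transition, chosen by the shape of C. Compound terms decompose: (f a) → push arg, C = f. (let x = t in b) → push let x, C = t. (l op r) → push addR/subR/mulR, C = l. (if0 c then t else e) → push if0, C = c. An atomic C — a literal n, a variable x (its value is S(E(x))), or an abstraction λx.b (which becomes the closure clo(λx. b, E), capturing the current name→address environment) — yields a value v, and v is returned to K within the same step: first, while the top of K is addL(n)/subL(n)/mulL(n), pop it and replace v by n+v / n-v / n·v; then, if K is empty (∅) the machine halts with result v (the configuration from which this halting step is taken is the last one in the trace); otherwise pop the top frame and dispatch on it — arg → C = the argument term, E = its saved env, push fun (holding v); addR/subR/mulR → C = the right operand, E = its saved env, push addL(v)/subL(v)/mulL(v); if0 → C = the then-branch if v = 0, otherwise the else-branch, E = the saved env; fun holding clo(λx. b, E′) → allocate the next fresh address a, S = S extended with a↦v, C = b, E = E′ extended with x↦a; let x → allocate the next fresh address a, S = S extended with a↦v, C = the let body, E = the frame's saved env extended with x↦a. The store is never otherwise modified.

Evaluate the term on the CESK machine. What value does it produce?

Answer: 6

Machine steps:
t=0: [C=(((λu. u) ((λz. 3) (let v = 3 in v))) + (((2 * -1) - -4) + (((λw. -1) 0) * (let q = 4 in -1)))) | E=∅ | S=∅ | K=∅]
t=1: [C=((λu. u) ((λz. 3) (let v = 3 in v))) | E=∅ | S=∅ | K=[addR]]
t=2: [C=(λu. u) | E=∅ | S=∅ | K=[arg :: addR]]
t=3: [C=((λz. 3) (let v = 3 in v)) | E=∅ | S=∅ | K=[fun :: addR]]
t=4: [C=(λz. 3) | E=∅ | S=∅ | K=[arg :: fun :: addR]]
t=5: [C=(let v = 3 in v) | E=∅ | S=∅ | K=[fun :: fun :: addR]]
t=6: [C=3 | E=∅ | S=∅ | K=[let v :: fun :: fun :: addR]]
t=7: [C=v | E={v↦0} | S={0↦3} | K=[fun :: fun :: addR]]
t=8: [C=3 | E={z↦1} | S={0↦3, 1↦3} | K=[fun :: addR]]
t=9: [C=u | E={u↦2} | S={0↦3, 1↦3, 2↦3} | K=[addR]]
t=10: [C=(((2 * -1) - -4) + (((λw. -1) 0) * (let q = 4 in -1))) | E=∅ | S={0↦3, 1↦3, 2↦3} | K=[addL(3)]]
t=11: [C=((2 * -1) - -4) | E=∅ | S={0↦3, 1↦3, 2↦3} | K=[addR :: addL(3)]]
t=12: [C=(2 * -1) | E=∅ | S={0↦3, 1↦3, 2↦3} | K=[subR :: addR :: addL(3)]]
t=13: [C=2 | E=∅ | S={0↦3, 1↦3, 2↦3} | K=[mulR :: subR :: addR :: addL(3)]]
t=14: [C=-1 | E=∅ | S={0↦3, 1↦3, 2↦3} | K=[mulL(2) :: subR :: addR :: addL(3)]]
t=15: [C=-4 | E=∅ | S={0↦3, 1↦3, 2↦3} | K=[subL(-2) :: addR :: addL(3)]]
t=16: [C=(((λw. -1) 0) * (let q = 4 in -1)) | E=∅ | S={0↦3, 1↦3, 2↦3} | K=[addL(2) :: addL(3)]]
t=17: [C=((λw. -1) 0) | E=∅ | S={0↦3, 1↦3, 2↦3} | K=[mulR :: addL(2) :: addL(3)]]
t=18: [C=(λw. -1) | E=∅ | S={0↦3, 1↦3, 2↦3} | K=[arg :: mulR :: addL(2) :: addL(3)]]
t=19: [C=0 | E=∅ | S={0↦3, 1↦3, 2↦3} | K=[fun :: mulR :: addL(2) :: addL(3)]]
t=20: [C=-1 | E={w↦3} | S={0↦3, 1↦3, 2↦3, 3↦0} | K=[mulR :: addL(2) :: addL(3)]]
t=21: [C=(let q = 4 in -1) | E=∅ | S={0↦3, 1↦3, 2↦3, 3↦0} | K=[mulL(-1) :: addL(2) :: addL(3)]]
t=22: [C=4 | E=∅ | S={0↦3, 1↦3, 2↦3, 3↦0} | K=[let q :: mulL(-1) :: addL(2) :: addL(3)]]
t=23: [C=-1 | E={q↦4} | S={0↦3, 1↦3, 2↦3, 3↦0, 4↦4} | K=[mulL(-1) :: addL(2) :: addL(3)]]
→ final value 6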